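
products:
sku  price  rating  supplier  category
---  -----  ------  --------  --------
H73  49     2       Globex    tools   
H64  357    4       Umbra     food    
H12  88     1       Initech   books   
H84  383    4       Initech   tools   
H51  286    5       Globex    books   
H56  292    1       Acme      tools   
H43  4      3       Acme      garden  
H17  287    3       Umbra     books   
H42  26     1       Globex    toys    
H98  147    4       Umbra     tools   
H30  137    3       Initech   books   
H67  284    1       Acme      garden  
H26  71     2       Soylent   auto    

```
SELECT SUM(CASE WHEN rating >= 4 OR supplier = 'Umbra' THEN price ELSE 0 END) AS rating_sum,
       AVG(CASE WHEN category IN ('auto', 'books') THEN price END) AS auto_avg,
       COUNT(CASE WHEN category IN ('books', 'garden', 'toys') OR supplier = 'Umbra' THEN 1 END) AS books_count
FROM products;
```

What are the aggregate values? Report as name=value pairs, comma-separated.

[rating_sum: rating >= 4 OR supplier = 'Umbra']
sku=H73: ✗
sku=H64: ✓ → 357
sku=H12: ✗
sku=H84: ✓ → 383
sku=H51: ✓ → 286
sku=H56: ✗
sku=H43: ✗
sku=H17: ✓ → 287
sku=H42: ✗
sku=H98: ✓ → 147
sku=H30: ✗
sku=H67: ✗
sku=H26: ✗
rating_sum = 357 + 383 + 286 + 287 + 147 = 1460
—
[auto_avg: category IN ('auto', 'books')]
sku=H73: ✗
sku=H64: ✗
sku=H12: ✓ → 88
sku=H84: ✗
sku=H51: ✓ → 286
sku=H56: ✗
sku=H43: ✗
sku=H17: ✓ → 287
sku=H42: ✗
sku=H98: ✗
sku=H30: ✓ → 137
sku=H67: ✗
sku=H26: ✓ → 71
auto_avg = (88 + 286 + 287 + 137 + 71) / 5 = 173.8
—
[books_count: category IN ('books', 'garden', 'toys') OR supplier = 'Umbra']
sku=H73: ✗
sku=H64: ✓ → 1
sku=H12: ✓ → 1
sku=H84: ✗
sku=H51: ✓ → 1
sku=H56: ✗
sku=H43: ✓ → 1
sku=H17: ✓ → 1
sku=H42: ✓ → 1
sku=H98: ✓ → 1
sku=H30: ✓ → 1
sku=H67: ✓ → 1
sku=H26: ✗
books_count = COUNT(1, 1, 1, 1, 1, 1, 1, 1, 1) = 9

rating_sum=1460, auto_avg=173.8, books_count=9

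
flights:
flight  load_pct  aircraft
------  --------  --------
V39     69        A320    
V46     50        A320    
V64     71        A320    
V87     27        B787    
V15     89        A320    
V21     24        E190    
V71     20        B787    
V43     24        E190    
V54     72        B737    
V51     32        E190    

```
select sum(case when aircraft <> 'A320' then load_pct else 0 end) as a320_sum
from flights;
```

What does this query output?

199

flight=V39: ✗
flight=V46: ✗
flight=V64: ✗
flight=V87: ✓ → 27
flight=V15: ✗
flight=V21: ✓ → 24
flight=V71: ✓ → 20
flight=V43: ✓ → 24
flight=V54: ✓ → 72
flight=V51: ✓ → 32
a320_sum = 27 + 24 + 20 + 24 + 72 + 32 = 199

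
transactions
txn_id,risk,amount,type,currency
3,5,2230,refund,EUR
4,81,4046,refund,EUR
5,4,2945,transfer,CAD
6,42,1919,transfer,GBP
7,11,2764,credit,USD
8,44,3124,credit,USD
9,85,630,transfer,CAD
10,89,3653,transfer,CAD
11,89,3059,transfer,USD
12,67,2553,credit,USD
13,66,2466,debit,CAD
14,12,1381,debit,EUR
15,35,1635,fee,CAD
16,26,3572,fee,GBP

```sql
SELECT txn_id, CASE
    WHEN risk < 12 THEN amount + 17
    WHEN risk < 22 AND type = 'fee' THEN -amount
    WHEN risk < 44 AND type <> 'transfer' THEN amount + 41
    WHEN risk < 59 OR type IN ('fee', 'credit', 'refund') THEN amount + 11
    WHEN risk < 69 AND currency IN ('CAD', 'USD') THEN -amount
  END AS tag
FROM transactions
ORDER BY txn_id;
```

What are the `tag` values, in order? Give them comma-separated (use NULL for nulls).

2247, 4057, 2962, 1930, 2781, 3135, NULL, NULL, NULL, 2564, -2466, 1422, 1676, 3613

txn_id=3: risk < 12 → 2247
txn_id=4: risk < 59 OR type IN ('fee', 'credit', 'refund') → 4057
txn_id=5: risk < 12 → 2962
txn_id=6: risk < 59 OR type IN ('fee', 'credit', 'refund') → 1930
txn_id=7: risk < 12 → 2781
txn_id=8: risk < 59 OR type IN ('fee', 'credit', 'refund') → 3135
txn_id=9: (no match → NULL) → NULL
txn_id=10: (no match → NULL) → NULL
txn_id=11: (no match → NULL) → NULL
txn_id=12: risk < 59 OR type IN ('fee', 'credit', 'refund') → 2564
txn_id=13: risk < 69 AND currency IN ('CAD', 'USD') → -2466
txn_id=14: risk < 44 AND type <> 'transfer' → 1422
txn_id=15: risk < 44 AND type <> 'transfer' → 1676
txn_id=16: risk < 44 AND type <> 'transfer' → 3613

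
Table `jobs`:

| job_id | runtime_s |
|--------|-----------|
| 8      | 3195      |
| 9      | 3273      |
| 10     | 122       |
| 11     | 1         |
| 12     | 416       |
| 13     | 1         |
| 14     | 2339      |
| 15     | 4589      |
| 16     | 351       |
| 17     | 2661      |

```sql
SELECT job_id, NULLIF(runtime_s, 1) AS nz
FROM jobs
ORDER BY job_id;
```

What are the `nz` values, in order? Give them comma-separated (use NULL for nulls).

3195, 3273, 122, NULL, 416, NULL, 2339, 4589, 351, 2661

job_id=8: runtime_s=3195 vs 1: differ → 3195
job_id=9: runtime_s=3273 vs 1: differ → 3273
job_id=10: runtime_s=122 vs 1: differ → 122
job_id=11: runtime_s=1 vs 1: equal → NULL
job_id=12: runtime_s=416 vs 1: differ → 416
job_id=13: runtime_s=1 vs 1: equal → NULL
job_id=14: runtime_s=2339 vs 1: differ → 2339
job_id=15: runtime_s=4589 vs 1: differ → 4589
job_id=16: runtime_s=351 vs 1: differ → 351
job_id=17: runtime_s=2661 vs 1: differ → 2661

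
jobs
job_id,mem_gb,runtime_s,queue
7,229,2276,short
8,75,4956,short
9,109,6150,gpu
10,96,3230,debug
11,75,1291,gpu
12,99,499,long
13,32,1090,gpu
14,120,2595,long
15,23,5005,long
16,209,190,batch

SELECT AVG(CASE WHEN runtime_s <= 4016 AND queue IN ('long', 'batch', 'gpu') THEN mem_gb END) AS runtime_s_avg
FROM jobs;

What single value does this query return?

job_id=7: ✗
job_id=8: ✗
job_id=9: ✗
job_id=10: ✗
job_id=11: ✓ → 75
job_id=12: ✓ → 99
job_id=13: ✓ → 32
job_id=14: ✓ → 120
job_id=15: ✗
job_id=16: ✓ → 209
runtime_s_avg = (75 + 99 + 32 + 120 + 209) / 5 = 107

107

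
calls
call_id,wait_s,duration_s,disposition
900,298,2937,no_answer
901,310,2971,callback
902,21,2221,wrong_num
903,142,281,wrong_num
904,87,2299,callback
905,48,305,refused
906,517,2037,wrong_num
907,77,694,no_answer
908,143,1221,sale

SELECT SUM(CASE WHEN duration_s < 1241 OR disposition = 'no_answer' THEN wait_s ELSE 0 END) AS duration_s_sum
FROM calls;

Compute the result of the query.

call_id=900: ✓ → 298
call_id=901: ✗
call_id=902: ✗
call_id=903: ✓ → 142
call_id=904: ✗
call_id=905: ✓ → 48
call_id=906: ✗
call_id=907: ✓ → 77
call_id=908: ✓ → 143
duration_s_sum = 298 + 142 + 48 + 77 + 143 = 708

708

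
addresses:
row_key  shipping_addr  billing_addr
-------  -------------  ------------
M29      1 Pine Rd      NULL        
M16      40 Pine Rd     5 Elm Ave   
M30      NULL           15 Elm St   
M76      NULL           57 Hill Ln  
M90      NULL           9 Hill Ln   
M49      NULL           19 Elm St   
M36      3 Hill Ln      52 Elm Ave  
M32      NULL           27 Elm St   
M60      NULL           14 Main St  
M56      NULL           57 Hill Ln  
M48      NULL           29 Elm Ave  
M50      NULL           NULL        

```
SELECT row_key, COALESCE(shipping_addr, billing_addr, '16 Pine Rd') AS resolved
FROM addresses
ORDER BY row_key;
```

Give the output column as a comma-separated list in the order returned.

40 Pine Rd, 1 Pine Rd, 15 Elm St, 27 Elm St, 3 Hill Ln, 29 Elm Ave, 19 Elm St, 16 Pine Rd, 57 Hill Ln, 14 Main St, 57 Hill Ln, 9 Hill Ln

row_key=M16: shipping_addr=40 Pine Rd → 40 Pine Rd
row_key=M29: shipping_addr=1 Pine Rd → 1 Pine Rd
row_key=M30: shipping_addr=NULL, billing_addr=15 Elm St → 15 Elm St
row_key=M32: shipping_addr=NULL, billing_addr=27 Elm St → 27 Elm St
row_key=M36: shipping_addr=3 Hill Ln → 3 Hill Ln
row_key=M48: shipping_addr=NULL, billing_addr=29 Elm Ave → 29 Elm Ave
row_key=M49: shipping_addr=NULL, billing_addr=19 Elm St → 19 Elm St
row_key=M50: shipping_addr=NULL, billing_addr=NULL, → literal 16 Pine Rd → 16 Pine Rd
row_key=M56: shipping_addr=NULL, billing_addr=57 Hill Ln → 57 Hill Ln
row_key=M60: shipping_addr=NULL, billing_addr=14 Main St → 14 Main St
row_key=M76: shipping_addr=NULL, billing_addr=57 Hill Ln → 57 Hill Ln
row_key=M90: shipping_addr=NULL, billing_addr=9 Hill Ln → 9 Hill Ln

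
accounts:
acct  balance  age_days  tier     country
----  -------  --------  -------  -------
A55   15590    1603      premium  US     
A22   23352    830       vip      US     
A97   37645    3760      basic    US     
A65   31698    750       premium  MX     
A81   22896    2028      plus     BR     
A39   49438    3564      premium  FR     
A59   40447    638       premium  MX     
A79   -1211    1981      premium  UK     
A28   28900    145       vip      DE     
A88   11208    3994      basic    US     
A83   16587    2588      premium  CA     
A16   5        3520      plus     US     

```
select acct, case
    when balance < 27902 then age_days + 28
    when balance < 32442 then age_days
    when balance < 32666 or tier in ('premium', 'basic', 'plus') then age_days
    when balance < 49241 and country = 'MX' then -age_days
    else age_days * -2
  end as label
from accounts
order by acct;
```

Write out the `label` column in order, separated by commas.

acct=A16: balance < 27902 → 3548
acct=A22: balance < 27902 → 858
acct=A28: balance < 32442 → 145
acct=A39: balance < 32666 or tier in ('premium', 'basic', 'plus') → 3564
acct=A55: balance < 27902 → 1631
acct=A59: balance < 32666 or tier in ('premium', 'basic', 'plus') → 638
acct=A65: balance < 32442 → 750
acct=A79: balance < 27902 → 2009
acct=A81: balance < 27902 → 2056
acct=A83: balance < 27902 → 2616
acct=A88: balance < 27902 → 4022
acct=A97: balance < 32666 or tier in ('premium', 'basic', 'plus') → 3760

3548, 858, 145, 3564, 1631, 638, 750, 2009, 2056, 2616, 4022, 3760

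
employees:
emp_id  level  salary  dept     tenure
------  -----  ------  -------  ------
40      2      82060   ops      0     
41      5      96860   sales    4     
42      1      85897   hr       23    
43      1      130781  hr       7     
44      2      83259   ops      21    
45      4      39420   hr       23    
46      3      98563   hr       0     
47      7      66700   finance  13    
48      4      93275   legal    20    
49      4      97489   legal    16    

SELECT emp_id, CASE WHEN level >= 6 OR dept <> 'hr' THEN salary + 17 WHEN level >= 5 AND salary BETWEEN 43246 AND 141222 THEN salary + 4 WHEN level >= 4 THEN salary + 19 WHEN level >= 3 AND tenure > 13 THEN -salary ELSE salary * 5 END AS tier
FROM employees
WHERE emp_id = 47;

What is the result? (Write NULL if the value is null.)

66717

emp_id = 47: level=7, salary=66700, dept=finance, tenure=13.
level >= 6 OR dept <> 'hr' → true → 66717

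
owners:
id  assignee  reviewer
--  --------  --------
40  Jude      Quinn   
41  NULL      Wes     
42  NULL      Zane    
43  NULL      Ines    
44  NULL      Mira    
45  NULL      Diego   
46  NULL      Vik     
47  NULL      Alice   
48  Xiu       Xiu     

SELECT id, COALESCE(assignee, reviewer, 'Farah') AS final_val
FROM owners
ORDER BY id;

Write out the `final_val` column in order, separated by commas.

id=40: assignee=Jude → Jude
id=41: assignee=NULL, reviewer=Wes → Wes
id=42: assignee=NULL, reviewer=Zane → Zane
id=43: assignee=NULL, reviewer=Ines → Ines
id=44: assignee=NULL, reviewer=Mira → Mira
id=45: assignee=NULL, reviewer=Diego → Diego
id=46: assignee=NULL, reviewer=Vik → Vik
id=47: assignee=NULL, reviewer=Alice → Alice
id=48: assignee=Xiu → Xiu

Jude, Wes, Zane, Ines, Mira, Diego, Vik, Alice, Xiu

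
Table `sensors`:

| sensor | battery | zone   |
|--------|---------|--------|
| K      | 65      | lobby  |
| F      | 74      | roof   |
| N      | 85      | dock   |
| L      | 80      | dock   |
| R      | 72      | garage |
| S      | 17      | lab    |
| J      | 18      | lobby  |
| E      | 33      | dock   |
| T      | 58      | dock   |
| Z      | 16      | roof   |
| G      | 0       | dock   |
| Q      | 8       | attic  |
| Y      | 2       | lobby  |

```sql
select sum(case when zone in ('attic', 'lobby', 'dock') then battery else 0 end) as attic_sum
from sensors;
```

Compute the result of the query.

349

sensor=K: ✓ → 65
sensor=F: ✗
sensor=N: ✓ → 85
sensor=L: ✓ → 80
sensor=R: ✗
sensor=S: ✗
sensor=J: ✓ → 18
sensor=E: ✓ → 33
sensor=T: ✓ → 58
sensor=Z: ✗
sensor=G: ✓ → 0
sensor=Q: ✓ → 8
sensor=Y: ✓ → 2
attic_sum = 65 + 85 + 80 + 18 + 33 + 58 + 8 + 2 = 349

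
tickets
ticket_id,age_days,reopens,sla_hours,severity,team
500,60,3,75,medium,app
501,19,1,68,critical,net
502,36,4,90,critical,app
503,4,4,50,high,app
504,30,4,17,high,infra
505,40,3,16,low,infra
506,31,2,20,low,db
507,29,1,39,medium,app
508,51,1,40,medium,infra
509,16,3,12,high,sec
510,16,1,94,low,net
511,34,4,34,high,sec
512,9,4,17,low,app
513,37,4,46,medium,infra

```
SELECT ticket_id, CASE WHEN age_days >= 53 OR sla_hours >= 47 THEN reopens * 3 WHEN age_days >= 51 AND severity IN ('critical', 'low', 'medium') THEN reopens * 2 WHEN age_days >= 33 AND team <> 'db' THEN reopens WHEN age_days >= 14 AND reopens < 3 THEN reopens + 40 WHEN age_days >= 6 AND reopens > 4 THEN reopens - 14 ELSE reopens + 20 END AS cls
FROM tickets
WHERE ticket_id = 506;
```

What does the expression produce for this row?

42

ticket_id = 506: age_days=31, reopens=2, sla_hours=20, severity=low, team=db.
age_days >= 53 OR sla_hours >= 47 → false
age_days >= 51 AND severity IN ('critical', 'low', 'medium') → false
age_days >= 33 AND team <> 'db' → false
age_days >= 14 AND reopens < 3 → true → 42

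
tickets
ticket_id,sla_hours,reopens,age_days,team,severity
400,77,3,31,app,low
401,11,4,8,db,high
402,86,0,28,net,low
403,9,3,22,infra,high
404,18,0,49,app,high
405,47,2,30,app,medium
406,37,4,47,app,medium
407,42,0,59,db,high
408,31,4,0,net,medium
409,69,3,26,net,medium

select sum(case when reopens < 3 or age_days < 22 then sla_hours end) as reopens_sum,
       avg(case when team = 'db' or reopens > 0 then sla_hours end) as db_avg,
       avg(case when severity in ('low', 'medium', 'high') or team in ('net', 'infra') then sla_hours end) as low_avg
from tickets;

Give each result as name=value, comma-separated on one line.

reopens_sum=235, db_avg=40.375, low_avg=42.7

[reopens_sum: reopens < 3 or age_days < 22]
ticket_id=400: ✗
ticket_id=401: ✓ → 11
ticket_id=402: ✓ → 86
ticket_id=403: ✗
ticket_id=404: ✓ → 18
ticket_id=405: ✓ → 47
ticket_id=406: ✗
ticket_id=407: ✓ → 42
ticket_id=408: ✓ → 31
ticket_id=409: ✗
reopens_sum = 11 + 86 + 18 + 47 + 42 + 31 = 235
—
[db_avg: team = 'db' or reopens > 0]
ticket_id=400: ✓ → 77
ticket_id=401: ✓ → 11
ticket_id=402: ✗
ticket_id=403: ✓ → 9
ticket_id=404: ✗
ticket_id=405: ✓ → 47
ticket_id=406: ✓ → 37
ticket_id=407: ✓ → 42
ticket_id=408: ✓ → 31
ticket_id=409: ✓ → 69
db_avg = (77 + 11 + 9 + 47 + 37 + 42 + 31 + 69) / 8 = 40.375
—
[low_avg: severity in ('low', 'medium', 'high') or team in ('net', 'infra')]
ticket_id=400: ✓ → 77
ticket_id=401: ✓ → 11
ticket_id=402: ✓ → 86
ticket_id=403: ✓ → 9
ticket_id=404: ✓ → 18
ticket_id=405: ✓ → 47
ticket_id=406: ✓ → 37
ticket_id=407: ✓ → 42
ticket_id=408: ✓ → 31
ticket_id=409: ✓ → 69
low_avg = (77 + 11 + 86 + 9 + 18 + 47 + 37 + 42 + 31 + 69) / 10 = 42.7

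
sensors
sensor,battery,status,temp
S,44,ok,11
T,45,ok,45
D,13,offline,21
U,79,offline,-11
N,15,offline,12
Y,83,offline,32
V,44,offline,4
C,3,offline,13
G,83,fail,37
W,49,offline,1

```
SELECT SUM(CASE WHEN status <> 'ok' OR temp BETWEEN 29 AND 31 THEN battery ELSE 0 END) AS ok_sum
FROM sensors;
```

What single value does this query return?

369

sensor=S: ✗
sensor=T: ✗
sensor=D: ✓ → 13
sensor=U: ✓ → 79
sensor=N: ✓ → 15
sensor=Y: ✓ → 83
sensor=V: ✓ → 44
sensor=C: ✓ → 3
sensor=G: ✓ → 83
sensor=W: ✓ → 49
ok_sum = 13 + 79 + 15 + 83 + 44 + 3 + 83 + 49 = 369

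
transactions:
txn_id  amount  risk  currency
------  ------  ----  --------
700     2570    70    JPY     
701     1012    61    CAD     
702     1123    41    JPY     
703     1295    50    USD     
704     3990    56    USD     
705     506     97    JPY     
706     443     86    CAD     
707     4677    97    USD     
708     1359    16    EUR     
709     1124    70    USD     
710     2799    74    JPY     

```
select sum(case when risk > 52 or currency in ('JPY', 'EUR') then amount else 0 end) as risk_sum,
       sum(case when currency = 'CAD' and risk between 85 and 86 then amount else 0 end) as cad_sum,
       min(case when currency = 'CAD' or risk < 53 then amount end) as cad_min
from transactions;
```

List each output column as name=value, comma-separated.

[risk_sum: risk > 52 or currency in ('JPY', 'EUR')]
txn_id=700: ✓ → 2570
txn_id=701: ✓ → 1012
txn_id=702: ✓ → 1123
txn_id=703: ✗
txn_id=704: ✓ → 3990
txn_id=705: ✓ → 506
txn_id=706: ✓ → 443
txn_id=707: ✓ → 4677
txn_id=708: ✓ → 1359
txn_id=709: ✓ → 1124
txn_id=710: ✓ → 2799
risk_sum = 2570 + 1012 + 1123 + 3990 + 506 + 443 + 4677 + 1359 + 1124 + 2799 = 19603
—
[cad_sum: currency = 'CAD' and risk between 85 and 86]
txn_id=700: ✗
txn_id=701: ✗
txn_id=702: ✗
txn_id=703: ✗
txn_id=704: ✗
txn_id=705: ✗
txn_id=706: ✓ → 443
txn_id=707: ✗
txn_id=708: ✗
txn_id=709: ✗
txn_id=710: ✗
cad_sum = 443
—
[cad_min: currency = 'CAD' or risk < 53]
txn_id=700: ✗
txn_id=701: ✓ → 1012
txn_id=702: ✓ → 1123
txn_id=703: ✓ → 1295
txn_id=704: ✗
txn_id=705: ✗
txn_id=706: ✓ → 443
txn_id=707: ✗
txn_id=708: ✓ → 1359
txn_id=709: ✗
txn_id=710: ✗
cad_min = MIN(1012, 1123, 1295, 443, 1359) = 443

risk_sum=19603, cad_sum=443, cad_min=443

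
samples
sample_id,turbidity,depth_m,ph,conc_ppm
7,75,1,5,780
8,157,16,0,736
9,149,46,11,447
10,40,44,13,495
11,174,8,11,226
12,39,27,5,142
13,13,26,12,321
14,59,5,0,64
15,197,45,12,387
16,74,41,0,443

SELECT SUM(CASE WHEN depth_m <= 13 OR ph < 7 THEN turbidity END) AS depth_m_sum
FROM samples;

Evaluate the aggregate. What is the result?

sample_id=7: ✓ → 75
sample_id=8: ✓ → 157
sample_id=9: ✗
sample_id=10: ✗
sample_id=11: ✓ → 174
sample_id=12: ✓ → 39
sample_id=13: ✗
sample_id=14: ✓ → 59
sample_id=15: ✗
sample_id=16: ✓ → 74
depth_m_sum = 75 + 157 + 174 + 39 + 59 + 74 = 578

578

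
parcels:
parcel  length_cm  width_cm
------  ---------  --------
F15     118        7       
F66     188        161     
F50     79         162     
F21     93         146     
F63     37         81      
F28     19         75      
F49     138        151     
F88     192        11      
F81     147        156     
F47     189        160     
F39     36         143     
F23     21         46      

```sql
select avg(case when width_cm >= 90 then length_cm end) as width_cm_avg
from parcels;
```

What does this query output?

parcel=F15: ✗
parcel=F66: ✓ → 188
parcel=F50: ✓ → 79
parcel=F21: ✓ → 93
parcel=F63: ✗
parcel=F28: ✗
parcel=F49: ✓ → 138
parcel=F88: ✗
parcel=F81: ✓ → 147
parcel=F47: ✓ → 189
parcel=F39: ✓ → 36
parcel=F23: ✗
width_cm_avg = (188 + 79 + 93 + 138 + 147 + 189 + 36) / 7 = 124.2857142857

124.2857142857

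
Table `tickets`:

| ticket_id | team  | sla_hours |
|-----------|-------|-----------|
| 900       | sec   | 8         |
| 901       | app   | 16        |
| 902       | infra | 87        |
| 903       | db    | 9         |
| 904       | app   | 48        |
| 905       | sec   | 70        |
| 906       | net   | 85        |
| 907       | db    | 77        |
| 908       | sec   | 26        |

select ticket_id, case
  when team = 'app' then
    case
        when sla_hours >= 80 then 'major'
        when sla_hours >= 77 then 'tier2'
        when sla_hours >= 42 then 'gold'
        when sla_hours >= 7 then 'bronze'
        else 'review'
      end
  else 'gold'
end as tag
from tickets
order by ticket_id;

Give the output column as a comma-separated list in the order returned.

gold, bronze, gold, gold, gold, gold, gold, gold, gold

ticket_id=900: team='sec' → outer ELSE → gold
ticket_id=901: team='app' → inner[sla_hours >= 7] → bronze
ticket_id=902: team='infra' → outer ELSE → gold
ticket_id=903: team='db' → outer ELSE → gold
ticket_id=904: team='app' → inner[sla_hours >= 42] → gold
ticket_id=905: team='sec' → outer ELSE → gold
ticket_id=906: team='net' → outer ELSE → gold
ticket_id=907: team='db' → outer ELSE → gold
ticket_id=908: team='sec' → outer ELSE → gold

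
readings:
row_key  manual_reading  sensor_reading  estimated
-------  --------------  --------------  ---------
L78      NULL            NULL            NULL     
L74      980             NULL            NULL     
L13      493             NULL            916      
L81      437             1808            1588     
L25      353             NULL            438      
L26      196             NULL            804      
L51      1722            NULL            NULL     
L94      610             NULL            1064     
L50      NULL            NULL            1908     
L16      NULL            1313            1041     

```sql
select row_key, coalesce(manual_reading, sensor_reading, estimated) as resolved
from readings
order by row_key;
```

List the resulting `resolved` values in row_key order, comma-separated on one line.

493, 1313, 353, 196, 1908, 1722, 980, NULL, 437, 610

row_key=L13: manual_reading=493 → 493
row_key=L16: manual_reading=NULL, sensor_reading=1313 → 1313
row_key=L25: manual_reading=353 → 353
row_key=L26: manual_reading=196 → 196
row_key=L50: manual_reading=NULL, sensor_reading=NULL, estimated=1908 → 1908
row_key=L51: manual_reading=1722 → 1722
row_key=L74: manual_reading=980 → 980
row_key=L78: manual_reading=NULL, sensor_reading=NULL, estimated=NULL (all NULL) → NULL
row_key=L81: manual_reading=437 → 437
row_key=L94: manual_reading=610 → 610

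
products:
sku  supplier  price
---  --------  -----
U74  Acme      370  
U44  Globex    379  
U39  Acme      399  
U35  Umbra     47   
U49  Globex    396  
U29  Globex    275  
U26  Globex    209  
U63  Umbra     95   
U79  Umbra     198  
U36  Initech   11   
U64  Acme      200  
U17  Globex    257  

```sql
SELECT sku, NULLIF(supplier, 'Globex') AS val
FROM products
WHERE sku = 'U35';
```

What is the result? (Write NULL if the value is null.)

sku = U35: supplier=Umbra, price=47.
supplier=Umbra vs Globex: differ → Umbra

Umbra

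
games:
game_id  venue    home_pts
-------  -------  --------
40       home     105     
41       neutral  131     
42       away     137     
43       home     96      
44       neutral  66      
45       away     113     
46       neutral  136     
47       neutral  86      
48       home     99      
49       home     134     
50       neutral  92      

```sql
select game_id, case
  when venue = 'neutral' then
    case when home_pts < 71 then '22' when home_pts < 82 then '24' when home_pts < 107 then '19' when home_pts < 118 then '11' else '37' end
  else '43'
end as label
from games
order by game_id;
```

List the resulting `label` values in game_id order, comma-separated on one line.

43, 37, 43, 43, 22, 43, 37, 19, 43, 43, 19

game_id=40: venue='home' → outer ELSE → 43
game_id=41: venue='neutral' → inner[ELSE] → 37
game_id=42: venue='away' → outer ELSE → 43
game_id=43: venue='home' → outer ELSE → 43
game_id=44: venue='neutral' → inner[home_pts < 71] → 22
game_id=45: venue='away' → outer ELSE → 43
game_id=46: venue='neutral' → inner[ELSE] → 37
game_id=47: venue='neutral' → inner[home_pts < 107] → 19
game_id=48: venue='home' → outer ELSE → 43
game_id=49: venue='home' → outer ELSE → 43
game_id=50: venue='neutral' → inner[home_pts < 107] → 19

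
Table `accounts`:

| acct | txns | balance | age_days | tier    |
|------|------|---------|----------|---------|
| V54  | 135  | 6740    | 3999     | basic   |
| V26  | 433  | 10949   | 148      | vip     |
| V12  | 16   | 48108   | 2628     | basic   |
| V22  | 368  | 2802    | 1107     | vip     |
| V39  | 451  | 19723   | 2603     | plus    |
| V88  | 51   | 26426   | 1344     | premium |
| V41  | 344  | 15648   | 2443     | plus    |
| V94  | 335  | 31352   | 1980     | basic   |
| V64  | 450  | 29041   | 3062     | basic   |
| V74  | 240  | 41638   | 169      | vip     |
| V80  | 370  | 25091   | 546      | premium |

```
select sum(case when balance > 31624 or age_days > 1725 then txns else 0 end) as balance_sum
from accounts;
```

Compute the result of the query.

acct=V54: ✓ → 135
acct=V26: ✗
acct=V12: ✓ → 16
acct=V22: ✗
acct=V39: ✓ → 451
acct=V88: ✗
acct=V41: ✓ → 344
acct=V94: ✓ → 335
acct=V64: ✓ → 450
acct=V74: ✓ → 240
acct=V80: ✗
balance_sum = 135 + 16 + 451 + 344 + 335 + 450 + 240 = 1971

1971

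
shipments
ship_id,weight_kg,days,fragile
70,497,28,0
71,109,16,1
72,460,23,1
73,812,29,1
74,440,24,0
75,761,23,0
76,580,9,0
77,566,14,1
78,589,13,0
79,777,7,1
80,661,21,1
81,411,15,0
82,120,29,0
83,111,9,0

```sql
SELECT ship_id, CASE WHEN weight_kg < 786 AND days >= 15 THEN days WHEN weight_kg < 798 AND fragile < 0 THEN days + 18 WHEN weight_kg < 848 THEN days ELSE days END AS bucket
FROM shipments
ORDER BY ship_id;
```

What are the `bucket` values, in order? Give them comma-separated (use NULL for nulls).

28, 16, 23, 29, 24, 23, 9, 14, 13, 7, 21, 15, 29, 9

ship_id=70: weight_kg < 786 AND days >= 15 → 28
ship_id=71: weight_kg < 786 AND days >= 15 → 16
ship_id=72: weight_kg < 786 AND days >= 15 → 23
ship_id=73: weight_kg < 848 → 29
ship_id=74: weight_kg < 786 AND days >= 15 → 24
ship_id=75: weight_kg < 786 AND days >= 15 → 23
ship_id=76: weight_kg < 848 → 9
ship_id=77: weight_kg < 848 → 14
ship_id=78: weight_kg < 848 → 13
ship_id=79: weight_kg < 848 → 7
ship_id=80: weight_kg < 786 AND days >= 15 → 21
ship_id=81: weight_kg < 786 AND days >= 15 → 15
ship_id=82: weight_kg < 786 AND days >= 15 → 29
ship_id=83: weight_kg < 848 → 9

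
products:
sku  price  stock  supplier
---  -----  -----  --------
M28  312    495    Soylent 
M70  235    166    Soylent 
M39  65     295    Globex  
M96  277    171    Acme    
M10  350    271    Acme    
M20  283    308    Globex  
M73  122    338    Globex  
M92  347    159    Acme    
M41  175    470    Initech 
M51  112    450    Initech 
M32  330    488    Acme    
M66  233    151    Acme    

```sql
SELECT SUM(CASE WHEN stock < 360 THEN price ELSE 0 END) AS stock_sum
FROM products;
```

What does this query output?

sku=M28: ✗
sku=M70: ✓ → 235
sku=M39: ✓ → 65
sku=M96: ✓ → 277
sku=M10: ✓ → 350
sku=M20: ✓ → 283
sku=M73: ✓ → 122
sku=M92: ✓ → 347
sku=M41: ✗
sku=M51: ✗
sku=M32: ✗
sku=M66: ✓ → 233
stock_sum = 235 + 65 + 277 + 350 + 283 + 122 + 347 + 233 = 1912

1912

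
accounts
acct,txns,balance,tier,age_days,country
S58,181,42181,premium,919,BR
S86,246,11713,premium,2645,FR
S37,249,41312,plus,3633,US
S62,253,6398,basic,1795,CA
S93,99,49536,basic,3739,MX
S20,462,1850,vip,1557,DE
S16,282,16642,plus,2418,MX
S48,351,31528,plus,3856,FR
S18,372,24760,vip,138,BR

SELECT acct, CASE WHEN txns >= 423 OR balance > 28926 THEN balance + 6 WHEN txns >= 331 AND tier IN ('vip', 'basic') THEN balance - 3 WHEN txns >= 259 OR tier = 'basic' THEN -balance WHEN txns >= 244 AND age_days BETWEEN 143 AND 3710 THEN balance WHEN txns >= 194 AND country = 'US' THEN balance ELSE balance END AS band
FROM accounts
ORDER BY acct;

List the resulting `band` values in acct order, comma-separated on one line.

acct=S16: txns >= 259 OR tier = 'basic' → -16642
acct=S18: txns >= 331 AND tier IN ('vip', 'basic') → 24757
acct=S20: txns >= 423 OR balance > 28926 → 1856
acct=S37: txns >= 423 OR balance > 28926 → 41318
acct=S48: txns >= 423 OR balance > 28926 → 31534
acct=S58: txns >= 423 OR balance > 28926 → 42187
acct=S62: txns >= 259 OR tier = 'basic' → -6398
acct=S86: txns >= 244 AND age_days BETWEEN 143 AND 3710 → 11713
acct=S93: txns >= 423 OR balance > 28926 → 49542

-16642, 24757, 1856, 41318, 31534, 42187, -6398, 11713, 49542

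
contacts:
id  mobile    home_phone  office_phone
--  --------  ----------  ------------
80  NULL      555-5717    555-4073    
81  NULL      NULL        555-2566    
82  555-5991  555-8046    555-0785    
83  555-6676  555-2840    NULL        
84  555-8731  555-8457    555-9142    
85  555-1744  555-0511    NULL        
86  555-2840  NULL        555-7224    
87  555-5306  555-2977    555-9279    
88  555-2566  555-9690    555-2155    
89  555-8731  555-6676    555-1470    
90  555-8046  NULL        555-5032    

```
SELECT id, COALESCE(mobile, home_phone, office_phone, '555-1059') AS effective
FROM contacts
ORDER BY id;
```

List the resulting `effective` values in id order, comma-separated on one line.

id=80: mobile=NULL, home_phone=555-5717 → 555-5717
id=81: mobile=NULL, home_phone=NULL, office_phone=555-2566 → 555-2566
id=82: mobile=555-5991 → 555-5991
id=83: mobile=555-6676 → 555-6676
id=84: mobile=555-8731 → 555-8731
id=85: mobile=555-1744 → 555-1744
id=86: mobile=555-2840 → 555-2840
id=87: mobile=555-5306 → 555-5306
id=88: mobile=555-2566 → 555-2566
id=89: mobile=555-8731 → 555-8731
id=90: mobile=555-8046 → 555-8046

555-5717, 555-2566, 555-5991, 555-6676, 555-8731, 555-1744, 555-2840, 555-5306, 555-2566, 555-8731, 555-8046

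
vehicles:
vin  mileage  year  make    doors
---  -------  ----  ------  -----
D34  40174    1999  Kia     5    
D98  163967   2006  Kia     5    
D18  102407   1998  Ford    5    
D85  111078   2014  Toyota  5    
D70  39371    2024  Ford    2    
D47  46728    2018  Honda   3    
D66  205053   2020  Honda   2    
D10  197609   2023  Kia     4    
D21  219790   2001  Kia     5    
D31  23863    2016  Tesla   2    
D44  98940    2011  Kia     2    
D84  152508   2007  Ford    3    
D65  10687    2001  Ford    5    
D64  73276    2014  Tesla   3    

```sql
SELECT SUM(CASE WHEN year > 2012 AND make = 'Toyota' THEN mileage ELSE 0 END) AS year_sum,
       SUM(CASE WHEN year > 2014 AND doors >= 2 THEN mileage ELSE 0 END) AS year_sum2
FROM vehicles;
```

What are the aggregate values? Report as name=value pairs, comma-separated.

year_sum=111078, year_sum2=512624

[year_sum: year > 2012 AND make = 'Toyota']
vin=D34: ✗
vin=D98: ✗
vin=D18: ✗
vin=D85: ✓ → 111078
vin=D70: ✗
vin=D47: ✗
vin=D66: ✗
vin=D10: ✗
vin=D21: ✗
vin=D31: ✗
vin=D44: ✗
vin=D84: ✗
vin=D65: ✗
vin=D64: ✗
year_sum = 111078
—
[year_sum2: year > 2014 AND doors >= 2]
vin=D34: ✗
vin=D98: ✗
vin=D18: ✗
vin=D85: ✗
vin=D70: ✓ → 39371
vin=D47: ✓ → 46728
vin=D66: ✓ → 205053
vin=D10: ✓ → 197609
vin=D21: ✗
vin=D31: ✓ → 23863
vin=D44: ✗
vin=D84: ✗
vin=D65: ✗
vin=D64: ✗
year_sum2 = 39371 + 46728 + 205053 + 197609 + 23863 = 512624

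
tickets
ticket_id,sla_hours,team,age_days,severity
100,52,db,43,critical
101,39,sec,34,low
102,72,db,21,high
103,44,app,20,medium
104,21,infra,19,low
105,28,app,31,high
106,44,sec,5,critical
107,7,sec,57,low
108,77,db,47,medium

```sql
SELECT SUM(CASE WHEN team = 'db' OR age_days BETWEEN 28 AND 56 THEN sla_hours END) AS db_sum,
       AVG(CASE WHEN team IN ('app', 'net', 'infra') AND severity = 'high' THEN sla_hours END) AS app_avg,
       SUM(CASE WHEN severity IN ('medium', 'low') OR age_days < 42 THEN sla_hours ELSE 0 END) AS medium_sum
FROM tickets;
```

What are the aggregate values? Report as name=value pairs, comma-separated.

db_sum=268, app_avg=28, medium_sum=332

[db_sum: team = 'db' OR age_days BETWEEN 28 AND 56]
ticket_id=100: ✓ → 52
ticket_id=101: ✓ → 39
ticket_id=102: ✓ → 72
ticket_id=103: ✗
ticket_id=104: ✗
ticket_id=105: ✓ → 28
ticket_id=106: ✗
ticket_id=107: ✗
ticket_id=108: ✓ → 77
db_sum = 52 + 39 + 72 + 28 + 77 = 268
—
[app_avg: team IN ('app', 'net', 'infra') AND severity = 'high']
ticket_id=100: ✗
ticket_id=101: ✗
ticket_id=102: ✗
ticket_id=103: ✗
ticket_id=104: ✗
ticket_id=105: ✓ → 28
ticket_id=106: ✗
ticket_id=107: ✗
ticket_id=108: ✗
app_avg = 28
—
[medium_sum: severity IN ('medium', 'low') OR age_days < 42]
ticket_id=100: ✗
ticket_id=101: ✓ → 39
ticket_id=102: ✓ → 72
ticket_id=103: ✓ → 44
ticket_id=104: ✓ → 21
ticket_id=105: ✓ → 28
ticket_id=106: ✓ → 44
ticket_id=107: ✓ → 7
ticket_id=108: ✓ → 77
medium_sum = 39 + 72 + 44 + 21 + 28 + 44 + 7 + 77 = 332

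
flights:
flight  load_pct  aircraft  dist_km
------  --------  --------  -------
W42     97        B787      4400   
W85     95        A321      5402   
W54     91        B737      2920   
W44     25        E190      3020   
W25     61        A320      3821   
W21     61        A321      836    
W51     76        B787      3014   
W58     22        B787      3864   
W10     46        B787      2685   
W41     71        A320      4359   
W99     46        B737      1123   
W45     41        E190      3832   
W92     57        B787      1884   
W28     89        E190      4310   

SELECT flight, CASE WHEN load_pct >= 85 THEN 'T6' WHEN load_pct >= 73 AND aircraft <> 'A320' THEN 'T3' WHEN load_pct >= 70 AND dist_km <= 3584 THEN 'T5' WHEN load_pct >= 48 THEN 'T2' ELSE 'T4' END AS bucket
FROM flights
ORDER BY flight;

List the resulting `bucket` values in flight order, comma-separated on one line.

T4, T2, T2, T6, T2, T6, T4, T4, T3, T6, T4, T6, T2, T4

flight=W10: ELSE → T4
flight=W21: load_pct >= 48 → T2
flight=W25: load_pct >= 48 → T2
flight=W28: load_pct >= 85 → T6
flight=W41: load_pct >= 48 → T2
flight=W42: load_pct >= 85 → T6
flight=W44: ELSE → T4
flight=W45: ELSE → T4
flight=W51: load_pct >= 73 AND aircraft <> 'A320' → T3
flight=W54: load_pct >= 85 → T6
flight=W58: ELSE → T4
flight=W85: load_pct >= 85 → T6
flight=W92: load_pct >= 48 → T2
flight=W99: ELSE → T4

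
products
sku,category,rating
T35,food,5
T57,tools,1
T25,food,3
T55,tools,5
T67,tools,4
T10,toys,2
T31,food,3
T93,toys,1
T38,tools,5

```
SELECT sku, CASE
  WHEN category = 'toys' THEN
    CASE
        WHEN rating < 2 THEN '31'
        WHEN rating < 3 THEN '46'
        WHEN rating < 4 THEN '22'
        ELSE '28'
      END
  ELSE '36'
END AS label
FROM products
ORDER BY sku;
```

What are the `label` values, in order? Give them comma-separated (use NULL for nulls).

sku=T10: category='toys' → inner[rating < 3] → 46
sku=T25: category='food' → outer ELSE → 36
sku=T31: category='food' → outer ELSE → 36
sku=T35: category='food' → outer ELSE → 36
sku=T38: category='tools' → outer ELSE → 36
sku=T55: category='tools' → outer ELSE → 36
sku=T57: category='tools' → outer ELSE → 36
sku=T67: category='tools' → outer ELSE → 36
sku=T93: category='toys' → inner[rating < 2] → 31

46, 36, 36, 36, 36, 36, 36, 36, 31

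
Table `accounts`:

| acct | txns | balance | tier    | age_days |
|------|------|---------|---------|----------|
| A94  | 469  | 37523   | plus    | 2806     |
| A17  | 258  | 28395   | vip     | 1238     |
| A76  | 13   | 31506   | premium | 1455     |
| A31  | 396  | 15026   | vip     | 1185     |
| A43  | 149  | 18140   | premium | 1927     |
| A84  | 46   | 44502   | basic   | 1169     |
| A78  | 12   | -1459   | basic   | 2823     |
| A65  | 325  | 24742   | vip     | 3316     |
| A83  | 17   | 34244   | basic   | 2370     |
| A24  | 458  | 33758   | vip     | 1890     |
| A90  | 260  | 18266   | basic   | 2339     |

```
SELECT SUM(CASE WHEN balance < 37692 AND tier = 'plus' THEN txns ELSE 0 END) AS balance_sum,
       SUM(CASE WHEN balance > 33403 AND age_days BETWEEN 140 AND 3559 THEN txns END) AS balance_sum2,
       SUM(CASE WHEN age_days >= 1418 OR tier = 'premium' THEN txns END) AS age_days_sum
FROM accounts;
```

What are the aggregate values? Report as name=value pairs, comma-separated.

balance_sum=469, balance_sum2=990, age_days_sum=1703

[balance_sum: balance < 37692 AND tier = 'plus']
acct=A94: ✓ → 469
acct=A17: ✗
acct=A76: ✗
acct=A31: ✗
acct=A43: ✗
acct=A84: ✗
acct=A78: ✗
acct=A65: ✗
acct=A83: ✗
acct=A24: ✗
acct=A90: ✗
balance_sum = 469
—
[balance_sum2: balance > 33403 AND age_days BETWEEN 140 AND 3559]
acct=A94: ✓ → 469
acct=A17: ✗
acct=A76: ✗
acct=A31: ✗
acct=A43: ✗
acct=A84: ✓ → 46
acct=A78: ✗
acct=A65: ✗
acct=A83: ✓ → 17
acct=A24: ✓ → 458
acct=A90: ✗
balance_sum2 = 469 + 46 + 17 + 458 = 990
—
[age_days_sum: age_days >= 1418 OR tier = 'premium']
acct=A94: ✓ → 469
acct=A17: ✗
acct=A76: ✓ → 13
acct=A31: ✗
acct=A43: ✓ → 149
acct=A84: ✗
acct=A78: ✓ → 12
acct=A65: ✓ → 325
acct=A83: ✓ → 17
acct=A24: ✓ → 458
acct=A90: ✓ → 260
age_days_sum = 469 + 13 + 149 + 12 + 325 + 17 + 458 + 260 = 1703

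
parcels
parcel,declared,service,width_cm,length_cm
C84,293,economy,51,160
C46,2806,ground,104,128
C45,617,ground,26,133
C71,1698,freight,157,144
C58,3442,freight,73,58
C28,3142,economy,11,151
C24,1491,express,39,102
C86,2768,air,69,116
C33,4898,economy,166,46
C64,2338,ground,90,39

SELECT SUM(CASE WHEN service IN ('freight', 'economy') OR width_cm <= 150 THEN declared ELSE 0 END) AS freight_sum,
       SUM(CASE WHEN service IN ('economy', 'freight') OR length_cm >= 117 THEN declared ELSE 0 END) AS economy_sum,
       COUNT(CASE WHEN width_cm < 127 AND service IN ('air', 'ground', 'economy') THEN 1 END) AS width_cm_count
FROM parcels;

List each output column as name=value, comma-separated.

[freight_sum: service IN ('freight', 'economy') OR width_cm <= 150]
parcel=C84: ✓ → 293
parcel=C46: ✓ → 2806
parcel=C45: ✓ → 617
parcel=C71: ✓ → 1698
parcel=C58: ✓ → 3442
parcel=C28: ✓ → 3142
parcel=C24: ✓ → 1491
parcel=C86: ✓ → 2768
parcel=C33: ✓ → 4898
parcel=C64: ✓ → 2338
freight_sum = 293 + 2806 + 617 + 1698 + 3442 + 3142 + 1491 + 2768 + 4898 + 2338 = 23493
—
[economy_sum: service IN ('economy', 'freight') OR length_cm >= 117]
parcel=C84: ✓ → 293
parcel=C46: ✓ → 2806
parcel=C45: ✓ → 617
parcel=C71: ✓ → 1698
parcel=C58: ✓ → 3442
parcel=C28: ✓ → 3142
parcel=C24: ✗
parcel=C86: ✗
parcel=C33: ✓ → 4898
parcel=C64: ✗
economy_sum = 293 + 2806 + 617 + 1698 + 3442 + 3142 + 4898 = 16896
—
[width_cm_count: width_cm < 127 AND service IN ('air', 'ground', 'economy')]
parcel=C84: ✓ → 1
parcel=C46: ✓ → 1
parcel=C45: ✓ → 1
parcel=C71: ✗
parcel=C58: ✗
parcel=C28: ✓ → 1
parcel=C24: ✗
parcel=C86: ✓ → 1
parcel=C33: ✗
parcel=C64: ✓ → 1
width_cm_count = COUNT(1, 1, 1, 1, 1, 1) = 6

freight_sum=23493, economy_sum=16896, width_cm_count=6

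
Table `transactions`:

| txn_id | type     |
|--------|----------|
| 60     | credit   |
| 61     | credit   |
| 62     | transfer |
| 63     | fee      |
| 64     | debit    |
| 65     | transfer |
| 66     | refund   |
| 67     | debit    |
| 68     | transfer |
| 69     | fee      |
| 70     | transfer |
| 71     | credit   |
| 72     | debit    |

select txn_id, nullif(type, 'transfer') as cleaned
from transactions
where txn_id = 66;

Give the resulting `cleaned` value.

refund

txn_id = 66: type=refund.
type=refund vs transfer: differ → refund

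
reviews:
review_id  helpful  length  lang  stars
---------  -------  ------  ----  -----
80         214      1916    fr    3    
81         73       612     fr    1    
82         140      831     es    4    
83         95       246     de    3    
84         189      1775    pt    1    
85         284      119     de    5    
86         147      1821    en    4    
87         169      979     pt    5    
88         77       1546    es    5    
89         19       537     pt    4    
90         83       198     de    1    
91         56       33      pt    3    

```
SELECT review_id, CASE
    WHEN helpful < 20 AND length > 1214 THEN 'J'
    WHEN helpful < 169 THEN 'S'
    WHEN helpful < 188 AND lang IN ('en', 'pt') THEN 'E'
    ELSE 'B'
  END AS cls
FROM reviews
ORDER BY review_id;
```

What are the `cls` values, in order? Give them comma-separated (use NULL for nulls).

B, S, S, S, B, B, S, E, S, S, S, S

review_id=80: ELSE → B
review_id=81: helpful < 169 → S
review_id=82: helpful < 169 → S
review_id=83: helpful < 169 → S
review_id=84: ELSE → B
review_id=85: ELSE → B
review_id=86: helpful < 169 → S
review_id=87: helpful < 188 AND lang IN ('en', 'pt') → E
review_id=88: helpful < 169 → S
review_id=89: helpful < 169 → S
review_id=90: helpful < 169 → S
review_id=91: helpful < 169 → S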